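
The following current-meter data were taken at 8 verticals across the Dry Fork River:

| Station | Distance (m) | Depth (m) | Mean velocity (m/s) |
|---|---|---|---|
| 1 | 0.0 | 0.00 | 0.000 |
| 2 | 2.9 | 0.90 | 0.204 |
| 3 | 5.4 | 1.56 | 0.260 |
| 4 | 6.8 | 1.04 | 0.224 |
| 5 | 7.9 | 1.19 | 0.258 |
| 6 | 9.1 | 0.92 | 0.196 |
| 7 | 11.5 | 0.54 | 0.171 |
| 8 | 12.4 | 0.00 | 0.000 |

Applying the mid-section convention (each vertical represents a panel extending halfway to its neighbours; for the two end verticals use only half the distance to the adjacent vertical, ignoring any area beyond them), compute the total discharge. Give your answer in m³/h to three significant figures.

w_2 = (5.4 − 0.0)/2 = 2.7 m; q_2 = 0.204 × 0.90 × 2.7 = 0.4957 m³/s
w_3 = (6.8 − 2.9)/2 = 1.95 m; q_3 = 0.260 × 1.56 × 1.95 = 0.7909 m³/s
w_4 = (7.9 − 5.4)/2 = 1.25 m; q_4 = 0.224 × 1.04 × 1.25 = 0.2912 m³/s
w_5 = (9.1 − 6.8)/2 = 1.15 m; q_5 = 0.258 × 1.19 × 1.15 = 0.3531 m³/s
w_6 = (11.5 − 7.9)/2 = 1.8 m; q_6 = 0.196 × 0.92 × 1.8 = 0.3246 m³/s
w_7 = (12.4 − 9.1)/2 = 1.65 m; q_7 = 0.171 × 0.54 × 1.65 = 0.1524 m³/s
Stations 1, 8 contribute zero (depth or velocity is 0).
Q = Σ qᵢ = 2.408 m³/s
= 2.408 × 3600 = 8668 m³/h

8670 m³/h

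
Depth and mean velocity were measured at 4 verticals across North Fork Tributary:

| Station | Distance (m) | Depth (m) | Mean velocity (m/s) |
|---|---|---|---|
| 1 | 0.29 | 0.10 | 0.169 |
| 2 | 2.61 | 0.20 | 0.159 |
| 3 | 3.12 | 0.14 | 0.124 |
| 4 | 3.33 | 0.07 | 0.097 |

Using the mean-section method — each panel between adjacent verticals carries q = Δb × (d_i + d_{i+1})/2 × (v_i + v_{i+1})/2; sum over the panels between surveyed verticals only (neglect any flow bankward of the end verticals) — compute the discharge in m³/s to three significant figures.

Panel 1-2: Δb = 2.32 m, d̄ = (0.10+0.20)/2 = 0.15, v̄ = (0.169+0.159)/2 = 0.164 → q = 2.32×0.15×0.164 = 0.05707 m³/s
Panel 2-3: Δb = 0.51 m, d̄ = (0.20+0.14)/2 = 0.17, v̄ = (0.159+0.124)/2 = 0.1415 → q = 0.51×0.17×0.1415 = 0.01227 m³/s
Panel 3-4: Δb = 0.21 m, d̄ = (0.14+0.07)/2 = 0.105, v̄ = (0.124+0.097)/2 = 0.1105 → q = 0.21×0.105×0.1105 = 0.002437 m³/s
Q = Σ q = 0.07178 m³/s

0.0718 m³/s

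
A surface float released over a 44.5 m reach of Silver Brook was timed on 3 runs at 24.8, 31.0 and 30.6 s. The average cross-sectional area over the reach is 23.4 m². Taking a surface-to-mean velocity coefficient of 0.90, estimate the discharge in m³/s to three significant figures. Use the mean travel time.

32.5 m³/s

t̄ = (24.8 + 31.0 + 30.6) / 3 = 28.8 s
v_surface = L / t̄ = 44.5 / 28.8 = 1.545 m/s
v_mean = 0.90 × 1.545 = 1.391 m/s
Q = A × v_mean = 23.4 × 1.391 = 32.54 m³/s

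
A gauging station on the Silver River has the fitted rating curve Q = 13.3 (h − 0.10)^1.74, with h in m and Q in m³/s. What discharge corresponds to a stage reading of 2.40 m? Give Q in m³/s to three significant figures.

Q = 13.3 × (2.40 − 0.10)^1.74 = 13.3 × 2.3^1.74 = 56.66 m³/s

56.7 m³/s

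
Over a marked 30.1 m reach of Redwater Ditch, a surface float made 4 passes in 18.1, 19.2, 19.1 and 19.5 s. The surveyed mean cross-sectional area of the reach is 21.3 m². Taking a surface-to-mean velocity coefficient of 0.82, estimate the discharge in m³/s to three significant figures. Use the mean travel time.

27.7 m³/s

t̄ = (18.1 + 19.2 + 19.1 + 19.5) / 4 = 18.975 s
v_surface = L / t̄ = 30.1 / 18.975 = 1.586 m/s
v_mean = 0.82 × 1.586 = 1.301 m/s
Q = A × v_mean = 21.3 × 1.301 = 27.71 m³/s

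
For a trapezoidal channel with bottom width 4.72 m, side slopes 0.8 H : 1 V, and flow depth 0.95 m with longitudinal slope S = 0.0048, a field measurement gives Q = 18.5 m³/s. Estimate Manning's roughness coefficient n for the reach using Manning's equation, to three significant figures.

0.0158

A = (b + z·y)·y = (4.72 + 0.8×0.95)×0.95 = 5.206 m²
P = b + 2y√(1+z²) = 4.72 + 2×0.95×√(1+0.8²) = 7.153 m
R = A/P = 5.206/7.153 = 0.7278 m
n = (1/Q)·A·R^(2/3)·S^(1/2) = (1/18.5) × 5.206 × 0.8091 × 0.06928 = 0.01577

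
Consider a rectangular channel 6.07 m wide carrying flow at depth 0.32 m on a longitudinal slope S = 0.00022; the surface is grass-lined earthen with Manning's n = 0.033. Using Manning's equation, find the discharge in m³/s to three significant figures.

0.382 m³/s

A = b·y = 6.07 × 0.32 = 1.942 m²
P = b + 2y = 6.07 + 2×0.32 = 6.710 m
R = A/P = 1.942/6.710 = 0.2895 m
Q = (1/n)·A·R^(2/3)·S^(1/2) = (1/0.033) × 1.942 × 0.2895^(2/3) × 0.00022^(1/2) = 0.3820 m³/s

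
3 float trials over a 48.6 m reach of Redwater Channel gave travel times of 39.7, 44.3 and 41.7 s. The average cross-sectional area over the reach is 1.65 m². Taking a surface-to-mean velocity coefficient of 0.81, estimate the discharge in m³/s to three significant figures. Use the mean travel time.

1.55 m³/s

t̄ = (39.7 + 44.3 + 41.7) / 3 = 41.9 s
v_surface = L / t̄ = 48.6 / 41.9 = 1.160 m/s
v_mean = 0.81 × 1.160 = 0.9395 m/s
Q = A × v_mean = 1.65 × 0.9395 = 1.550 m³/s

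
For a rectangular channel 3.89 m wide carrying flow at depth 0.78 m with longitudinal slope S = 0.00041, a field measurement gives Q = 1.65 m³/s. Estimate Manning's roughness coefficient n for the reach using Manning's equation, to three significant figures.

0.0252

A = b·y = 3.89 × 0.78 = 3.034 m²
P = b + 2y = 3.89 + 2×0.78 = 5.450 m
R = A/P = 3.034/5.450 = 0.5567 m
n = (1/Q)·A·R^(2/3)·S^(1/2) = (1/1.65) × 3.034 × 0.6768 × 0.02025 = 0.02520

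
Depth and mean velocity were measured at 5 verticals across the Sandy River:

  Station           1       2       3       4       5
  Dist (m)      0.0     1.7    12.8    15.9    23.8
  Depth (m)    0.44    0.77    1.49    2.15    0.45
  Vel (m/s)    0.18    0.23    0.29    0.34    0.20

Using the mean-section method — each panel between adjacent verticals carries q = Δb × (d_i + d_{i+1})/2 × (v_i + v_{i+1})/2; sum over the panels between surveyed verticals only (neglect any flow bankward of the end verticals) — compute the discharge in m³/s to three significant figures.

Panel 1-2: Δb = 1.7 m, d̄ = (0.44+0.77)/2 = 0.605, v̄ = (0.18+0.23)/2 = 0.205 → q = 1.7×0.605×0.205 = 0.2108 m³/s
Panel 2-3: Δb = 11.1 m, d̄ = (0.77+1.49)/2 = 1.13, v̄ = (0.23+0.29)/2 = 0.26 → q = 11.1×1.13×0.26 = 3.261 m³/s
Panel 3-4: Δb = 3.1 m, d̄ = (1.49+2.15)/2 = 1.82, v̄ = (0.29+0.34)/2 = 0.315 → q = 3.1×1.82×0.315 = 1.777 m³/s
Panel 4-5: Δb = 7.9 m, d̄ = (2.15+0.45)/2 = 1.3, v̄ = (0.34+0.20)/2 = 0.27 → q = 7.9×1.3×0.27 = 2.773 m³/s
Q = Σ q = 8.022 m³/s

8.02 m³/s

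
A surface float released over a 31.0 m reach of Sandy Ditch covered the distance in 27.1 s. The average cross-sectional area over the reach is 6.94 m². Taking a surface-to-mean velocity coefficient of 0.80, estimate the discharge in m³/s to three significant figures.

v_surface = L / t̄ = 31.0 / 27.1 = 1.144 m/s
v_mean = 0.80 × 1.144 = 0.9151 m/s
Q = A × v_mean = 6.94 × 0.9151 = 6.351 m³/s

6.35 m³/s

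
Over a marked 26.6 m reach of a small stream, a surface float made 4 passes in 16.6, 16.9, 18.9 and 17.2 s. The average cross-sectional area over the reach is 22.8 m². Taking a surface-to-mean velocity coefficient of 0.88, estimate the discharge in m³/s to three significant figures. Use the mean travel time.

30.7 m³/s

t̄ = (16.6 + 16.9 + 18.9 + 17.2) / 4 = 17.4 s
v_surface = L / t̄ = 26.6 / 17.4 = 1.529 m/s
v_mean = 0.88 × 1.529 = 1.345 m/s
Q = A × v_mean = 22.8 × 1.345 = 30.67 m³/s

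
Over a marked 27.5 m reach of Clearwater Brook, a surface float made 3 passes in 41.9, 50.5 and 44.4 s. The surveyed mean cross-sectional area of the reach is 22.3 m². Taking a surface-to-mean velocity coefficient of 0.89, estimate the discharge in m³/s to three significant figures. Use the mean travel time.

t̄ = (41.9 + 50.5 + 44.4) / 3 = 45.6 s
v_surface = L / t̄ = 27.5 / 45.6 = 0.6031 m/s
v_mean = 0.89 × 0.6031 = 0.5367 m/s
Q = A × v_mean = 22.3 × 0.5367 = 11.97 m³/s

12.0 m³/s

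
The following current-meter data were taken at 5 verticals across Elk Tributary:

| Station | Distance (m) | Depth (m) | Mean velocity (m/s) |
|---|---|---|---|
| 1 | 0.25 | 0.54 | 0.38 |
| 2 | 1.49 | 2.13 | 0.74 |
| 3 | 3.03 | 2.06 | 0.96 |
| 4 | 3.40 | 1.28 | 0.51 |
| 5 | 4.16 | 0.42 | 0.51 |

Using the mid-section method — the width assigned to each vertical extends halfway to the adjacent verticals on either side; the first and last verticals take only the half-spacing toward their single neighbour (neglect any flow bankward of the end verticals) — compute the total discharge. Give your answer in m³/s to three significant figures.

4.66 m³/s

w_1 = (1.49 − 0.25)/2 = 0.62 m; q_1 = 0.38 × 0.54 × 0.62 = 0.1272 m³/s
w_2 = (3.03 − 0.25)/2 = 1.39 m; q_2 = 0.74 × 2.13 × 1.39 = 2.191 m³/s
w_3 = (3.40 − 1.49)/2 = 0.955 m; q_3 = 0.96 × 2.06 × 0.955 = 1.889 m³/s
w_4 = (4.16 − 3.03)/2 = 0.565 m; q_4 = 0.51 × 1.28 × 0.565 = 0.3688 m³/s
w_5 = (4.16 − 3.40)/2 = 0.38 m; q_5 = 0.51 × 0.42 × 0.38 = 0.08140 m³/s
Q = Σ qᵢ = 4.657 m³/s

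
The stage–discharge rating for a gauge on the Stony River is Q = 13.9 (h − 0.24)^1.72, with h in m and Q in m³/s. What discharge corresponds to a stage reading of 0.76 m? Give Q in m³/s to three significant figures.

Q = 13.9 × (0.76 − 0.24)^1.72 = 13.9 × 0.52^1.72 = 4.514 m³/s

4.51 m³/s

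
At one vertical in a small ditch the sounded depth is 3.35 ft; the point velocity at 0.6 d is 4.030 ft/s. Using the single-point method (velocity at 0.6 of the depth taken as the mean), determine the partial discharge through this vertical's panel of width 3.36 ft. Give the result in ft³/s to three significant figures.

v̄ = v₀.₆ = 4.030 ft/s
q = v̄ × d × w = 4.030 × 3.35 × 3.36 = 45.36 ft³/s

45.4 ft³/s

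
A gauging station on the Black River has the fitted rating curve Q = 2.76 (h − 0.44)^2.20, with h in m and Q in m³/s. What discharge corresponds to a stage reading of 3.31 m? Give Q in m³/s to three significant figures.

Q = 2.76 × (3.31 − 0.44)^2.20 = 2.76 × 2.87^2.20 = 28.07 m³/s

28.1 m³/s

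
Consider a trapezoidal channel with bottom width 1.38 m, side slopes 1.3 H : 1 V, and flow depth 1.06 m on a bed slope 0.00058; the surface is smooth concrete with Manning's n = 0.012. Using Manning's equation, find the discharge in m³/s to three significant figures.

A = (b + z·y)·y = (1.38 + 1.3×1.06)×1.06 = 2.923 m²
P = b + 2y√(1+z²) = 1.38 + 2×1.06×√(1+1.3²) = 4.857 m
R = A/P = 2.923/4.857 = 0.6019 m
Q = (1/n)·A·R^(2/3)·S^(1/2) = (1/0.012) × 2.923 × 0.6019^(2/3) × 0.00058^(1/2) = 4.183 m³/s

4.18 m³/s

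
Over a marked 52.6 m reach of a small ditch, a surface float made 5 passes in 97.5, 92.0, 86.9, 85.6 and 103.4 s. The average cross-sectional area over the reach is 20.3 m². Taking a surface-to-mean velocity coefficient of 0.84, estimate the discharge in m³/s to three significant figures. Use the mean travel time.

9.64 m³/s

t̄ = (97.5 + 92.0 + 86.9 + 85.6 + 103.4) / 5 = 93.08 s
v_surface = L / t̄ = 52.6 / 93.08 = 0.5651 m/s
v_mean = 0.84 × 0.5651 = 0.4747 m/s
Q = A × v_mean = 20.3 × 0.4747 = 9.636 m³/s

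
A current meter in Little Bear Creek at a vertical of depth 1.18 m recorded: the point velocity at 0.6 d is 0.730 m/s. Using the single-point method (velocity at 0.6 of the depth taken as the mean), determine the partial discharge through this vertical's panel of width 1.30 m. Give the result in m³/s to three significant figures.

1.12 m³/s

v̄ = v₀.₆ = 0.730 m/s
q = v̄ × d × w = 0.7300 × 1.18 × 1.30 = 1.120 m³/s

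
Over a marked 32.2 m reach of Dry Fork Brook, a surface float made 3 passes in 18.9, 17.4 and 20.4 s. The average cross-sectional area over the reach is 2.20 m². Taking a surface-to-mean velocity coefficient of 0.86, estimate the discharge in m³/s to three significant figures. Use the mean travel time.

t̄ = (18.9 + 17.4 + 20.4) / 3 = 18.9 s
v_surface = L / t̄ = 32.2 / 18.9 = 1.704 m/s
v_mean = 0.86 × 1.704 = 1.465 m/s
Q = A × v_mean = 2.20 × 1.465 = 3.223 m³/s

3.22 m³/s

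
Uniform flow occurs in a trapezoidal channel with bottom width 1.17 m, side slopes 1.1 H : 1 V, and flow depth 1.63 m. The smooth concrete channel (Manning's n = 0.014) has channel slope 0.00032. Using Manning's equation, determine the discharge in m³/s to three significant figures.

A = (b + z·y)·y = (1.17 + 1.1×1.63)×1.63 = 4.830 m²
P = b + 2y√(1+z²) = 1.17 + 2×1.63×√(1+1.1²) = 6.016 m
R = A/P = 4.830/6.016 = 0.8028 m
Q = (1/n)·A·R^(2/3)·S^(1/2) = (1/0.014) × 4.830 × 0.8028^(2/3) × 0.00032^(1/2) = 5.330 m³/s

5.33 m³/s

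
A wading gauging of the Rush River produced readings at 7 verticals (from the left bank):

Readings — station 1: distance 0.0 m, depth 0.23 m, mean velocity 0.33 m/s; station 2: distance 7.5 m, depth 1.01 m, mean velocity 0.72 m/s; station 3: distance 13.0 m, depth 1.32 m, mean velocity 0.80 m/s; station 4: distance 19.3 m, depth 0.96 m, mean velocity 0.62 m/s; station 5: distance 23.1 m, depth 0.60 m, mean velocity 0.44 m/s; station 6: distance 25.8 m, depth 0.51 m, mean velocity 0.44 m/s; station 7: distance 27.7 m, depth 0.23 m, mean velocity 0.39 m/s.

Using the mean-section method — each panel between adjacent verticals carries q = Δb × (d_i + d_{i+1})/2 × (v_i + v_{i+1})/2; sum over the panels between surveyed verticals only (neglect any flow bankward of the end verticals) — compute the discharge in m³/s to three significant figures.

Panel 1-2: Δb = 7.5 m, d̄ = (0.23+1.01)/2 = 0.62, v̄ = (0.33+0.72)/2 = 0.525 → q = 7.5×0.62×0.525 = 2.441 m³/s
Panel 2-3: Δb = 5.5 m, d̄ = (1.01+1.32)/2 = 1.165, v̄ = (0.72+0.80)/2 = 0.76 → q = 5.5×1.165×0.76 = 4.870 m³/s
Panel 3-4: Δb = 6.3 m, d̄ = (1.32+0.96)/2 = 1.14, v̄ = (0.80+0.62)/2 = 0.71 → q = 6.3×1.14×0.71 = 5.099 m³/s
Panel 4-5: Δb = 3.8 m, d̄ = (0.96+0.60)/2 = 0.78, v̄ = (0.62+0.44)/2 = 0.53 → q = 3.8×0.78×0.53 = 1.571 m³/s
Panel 5-6: Δb = 2.7 m, d̄ = (0.60+0.51)/2 = 0.555, v̄ = (0.44+0.44)/2 = 0.44 → q = 2.7×0.555×0.44 = 0.6593 m³/s
Panel 6-7: Δb = 1.9 m, d̄ = (0.51+0.23)/2 = 0.37, v̄ = (0.44+0.39)/2 = 0.415 → q = 1.9×0.37×0.415 = 0.2917 m³/s
Q = Σ q = 14.93 m³/s

14.9 m³/s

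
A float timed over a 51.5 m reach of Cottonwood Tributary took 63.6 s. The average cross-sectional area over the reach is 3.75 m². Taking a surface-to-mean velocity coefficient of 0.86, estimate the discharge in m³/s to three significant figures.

v_surface = L / t̄ = 51.5 / 63.6 = 0.8097 m/s
v_mean = 0.86 × 0.8097 = 0.6964 m/s
Q = A × v_mean = 3.75 × 0.6964 = 2.611 m³/s

2.61 m³/s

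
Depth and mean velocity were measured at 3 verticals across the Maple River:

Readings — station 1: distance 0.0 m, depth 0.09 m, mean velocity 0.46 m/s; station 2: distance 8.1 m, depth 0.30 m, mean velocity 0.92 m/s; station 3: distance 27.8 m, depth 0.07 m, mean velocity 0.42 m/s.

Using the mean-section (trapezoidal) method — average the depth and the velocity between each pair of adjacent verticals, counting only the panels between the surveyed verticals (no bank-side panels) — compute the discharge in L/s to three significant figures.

Panel 1-2: Δb = 8.1 m, d̄ = (0.09+0.30)/2 = 0.195, v̄ = (0.46+0.92)/2 = 0.69 → q = 8.1×0.195×0.69 = 1.090 m³/s
Panel 2-3: Δb = 19.7 m, d̄ = (0.30+0.07)/2 = 0.185, v̄ = (0.92+0.42)/2 = 0.67 → q = 19.7×0.185×0.67 = 2.442 m³/s
Q = Σ q = 3.532 m³/s
= 3.532 × 1000 = 3532 L/s

3530 L/s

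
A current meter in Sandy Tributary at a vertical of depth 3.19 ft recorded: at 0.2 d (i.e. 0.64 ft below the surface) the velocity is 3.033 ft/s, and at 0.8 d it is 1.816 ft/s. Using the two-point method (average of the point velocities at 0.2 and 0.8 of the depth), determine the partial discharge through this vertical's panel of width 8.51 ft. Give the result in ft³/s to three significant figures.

v̄ = (3.033 + 1.816) / 2 = 2.425 ft/s
q = v̄ × d × w = 2.425 × 3.19 × 8.51 = 65.82 ft³/s

65.8 ft³/s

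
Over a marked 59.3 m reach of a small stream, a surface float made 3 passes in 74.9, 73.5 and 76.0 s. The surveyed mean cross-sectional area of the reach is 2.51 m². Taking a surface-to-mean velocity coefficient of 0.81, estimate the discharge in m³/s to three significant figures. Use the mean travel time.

t̄ = (74.9 + 73.5 + 76.0) / 3 = 74.8 s
v_surface = L / t̄ = 59.3 / 74.8 = 0.7928 m/s
v_mean = 0.81 × 0.7928 = 0.6422 m/s
Q = A × v_mean = 2.51 × 0.6422 = 1.612 m³/s

1.61 m³/s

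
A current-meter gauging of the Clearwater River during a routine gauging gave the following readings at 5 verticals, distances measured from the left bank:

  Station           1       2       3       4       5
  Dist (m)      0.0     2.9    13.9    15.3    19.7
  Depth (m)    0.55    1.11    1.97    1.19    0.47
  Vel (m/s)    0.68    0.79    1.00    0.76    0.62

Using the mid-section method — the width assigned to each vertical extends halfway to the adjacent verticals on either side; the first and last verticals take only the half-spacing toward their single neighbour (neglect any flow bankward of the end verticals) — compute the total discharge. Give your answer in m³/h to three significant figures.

79600 m³/h

w_1 = (2.9 − 0.0)/2 = 1.45 m; q_1 = 0.68 × 0.55 × 1.45 = 0.5423 m³/s
w_2 = (13.9 − 0.0)/2 = 6.95 m; q_2 = 0.79 × 1.11 × 6.95 = 6.094 m³/s
w_3 = (15.3 − 2.9)/2 = 6.2 m; q_3 = 1.00 × 1.97 × 6.2 = 12.21 m³/s
w_4 = (19.7 − 13.9)/2 = 2.9 m; q_4 = 0.76 × 1.19 × 2.9 = 2.623 m³/s
w_5 = (19.7 − 15.3)/2 = 2.2 m; q_5 = 0.62 × 0.47 × 2.2 = 0.6411 m³/s
Q = Σ qᵢ = 22.11 m³/s
= 22.11 × 3600 = 79610 m³/h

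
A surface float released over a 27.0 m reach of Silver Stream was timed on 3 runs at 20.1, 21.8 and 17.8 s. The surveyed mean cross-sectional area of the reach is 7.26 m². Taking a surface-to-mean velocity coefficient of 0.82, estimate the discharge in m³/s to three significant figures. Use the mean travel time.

8.08 m³/s

t̄ = (20.1 + 21.8 + 17.8) / 3 = 19.9 s
v_surface = L / t̄ = 27.0 / 19.9 = 1.357 m/s
v_mean = 0.82 × 1.357 = 1.113 m/s
Q = A × v_mean = 7.26 × 1.113 = 8.077 m³/s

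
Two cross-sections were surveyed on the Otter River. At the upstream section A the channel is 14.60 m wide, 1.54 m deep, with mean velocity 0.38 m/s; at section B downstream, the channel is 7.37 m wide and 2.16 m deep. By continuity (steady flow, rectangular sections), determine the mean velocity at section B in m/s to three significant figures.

Q = A₁V₁ = (14.60×1.54) × 0.38 = 8.544 m³/s
A₂ = 7.37 × 2.16 = 15.92 m²
V₂ = Q/A₂ = 8.544/15.92 = 0.5367 m/s

0.537 m/s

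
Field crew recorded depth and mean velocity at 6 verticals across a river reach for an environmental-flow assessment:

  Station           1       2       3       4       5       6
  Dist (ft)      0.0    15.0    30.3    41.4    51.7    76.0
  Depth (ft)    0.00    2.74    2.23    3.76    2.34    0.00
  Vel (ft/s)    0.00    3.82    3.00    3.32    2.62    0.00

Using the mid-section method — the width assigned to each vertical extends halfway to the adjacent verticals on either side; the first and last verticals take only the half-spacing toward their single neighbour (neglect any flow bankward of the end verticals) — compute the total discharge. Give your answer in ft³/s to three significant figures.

w_2 = (30.3 − 0.0)/2 = 15.15 ft; q_2 = 3.82 × 2.74 × 15.15 = 158.6 ft³/s
w_3 = (41.4 − 15.0)/2 = 13.2 ft; q_3 = 3.00 × 2.23 × 13.2 = 88.31 ft³/s
w_4 = (51.7 − 30.3)/2 = 10.7 ft; q_4 = 3.32 × 3.76 × 10.7 = 133.6 ft³/s
w_5 = (76.0 − 41.4)/2 = 17.3 ft; q_5 = 2.62 × 2.34 × 17.3 = 106.1 ft³/s
Stations 1, 6 contribute zero (depth or velocity is 0).
Q = Σ qᵢ = 486.5 ft³/s

487 ft³/s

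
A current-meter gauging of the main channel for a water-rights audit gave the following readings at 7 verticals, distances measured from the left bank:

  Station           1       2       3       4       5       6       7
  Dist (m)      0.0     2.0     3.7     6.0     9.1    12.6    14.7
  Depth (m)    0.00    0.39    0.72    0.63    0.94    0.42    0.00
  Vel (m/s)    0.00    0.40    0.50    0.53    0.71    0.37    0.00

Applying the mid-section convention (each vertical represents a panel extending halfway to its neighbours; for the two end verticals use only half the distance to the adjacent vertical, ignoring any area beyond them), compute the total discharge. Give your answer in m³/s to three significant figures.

4.55 m³/s

w_2 = (3.7 − 0.0)/2 = 1.85 m; q_2 = 0.40 × 0.39 × 1.85 = 0.2886 m³/s
w_3 = (6.0 − 2.0)/2 = 2 m; q_3 = 0.50 × 0.72 × 2 = 0.7200 m³/s
w_4 = (9.1 − 3.7)/2 = 2.7 m; q_4 = 0.53 × 0.63 × 2.7 = 0.9015 m³/s
w_5 = (12.6 − 6.0)/2 = 3.3 m; q_5 = 0.71 × 0.94 × 3.3 = 2.202 m³/s
w_6 = (14.7 − 9.1)/2 = 2.8 m; q_6 = 0.37 × 0.42 × 2.8 = 0.4351 m³/s
Stations 1, 7 contribute zero (depth or velocity is 0).
Q = Σ qᵢ = 4.548 m³/s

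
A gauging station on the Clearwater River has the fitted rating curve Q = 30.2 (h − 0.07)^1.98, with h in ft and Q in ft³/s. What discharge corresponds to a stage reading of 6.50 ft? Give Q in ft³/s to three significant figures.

1200 ft³/s

Q = 30.2 × (6.50 − 0.07)^1.98 = 30.2 × 6.43^1.98 = 1203 ft³/s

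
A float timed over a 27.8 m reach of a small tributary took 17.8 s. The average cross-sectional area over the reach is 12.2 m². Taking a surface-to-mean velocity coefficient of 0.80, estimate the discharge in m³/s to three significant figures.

15.2 m³/s

v_surface = L / t̄ = 27.8 / 17.8 = 1.562 m/s
v_mean = 0.80 × 1.562 = 1.249 m/s
Q = A × v_mean = 12.2 × 1.249 = 15.24 m³/s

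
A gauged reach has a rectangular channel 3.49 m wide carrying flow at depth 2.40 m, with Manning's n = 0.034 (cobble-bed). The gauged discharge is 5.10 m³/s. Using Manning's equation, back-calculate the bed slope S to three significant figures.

A = b·y = 3.49 × 2.40 = 8.376 m²
P = b + 2y = 3.49 + 2×2.40 = 8.290 m
R = A/P = 8.376/8.290 = 1.010 m
S = (Q·n / (1·A·R^(2/3)))² = (5.10×0.034 / (1×8.376×1.007))² = 0.0004227

0.000423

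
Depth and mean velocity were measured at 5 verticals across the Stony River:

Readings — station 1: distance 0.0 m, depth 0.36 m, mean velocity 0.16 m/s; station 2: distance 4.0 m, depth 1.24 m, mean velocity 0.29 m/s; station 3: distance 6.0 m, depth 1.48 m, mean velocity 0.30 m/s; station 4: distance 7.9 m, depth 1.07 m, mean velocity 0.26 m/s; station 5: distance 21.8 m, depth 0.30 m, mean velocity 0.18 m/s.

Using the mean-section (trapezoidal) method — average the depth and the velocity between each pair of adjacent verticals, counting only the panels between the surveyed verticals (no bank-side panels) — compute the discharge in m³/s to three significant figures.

Panel 1-2: Δb = 4 m, d̄ = (0.36+1.24)/2 = 0.8, v̄ = (0.16+0.29)/2 = 0.225 → q = 4×0.8×0.225 = 0.7200 m³/s
Panel 2-3: Δb = 2 m, d̄ = (1.24+1.48)/2 = 1.36, v̄ = (0.29+0.30)/2 = 0.295 → q = 2×1.36×0.295 = 0.8024 m³/s
Panel 3-4: Δb = 1.9 m, d̄ = (1.48+1.07)/2 = 1.275, v̄ = (0.30+0.26)/2 = 0.28 → q = 1.9×1.275×0.28 = 0.6783 m³/s
Panel 4-5: Δb = 13.9 m, d̄ = (1.07+0.30)/2 = 0.685, v̄ = (0.26+0.18)/2 = 0.22 → q = 13.9×0.685×0.22 = 2.095 m³/s
Q = Σ q = 4.295 m³/s

4.30 m³/s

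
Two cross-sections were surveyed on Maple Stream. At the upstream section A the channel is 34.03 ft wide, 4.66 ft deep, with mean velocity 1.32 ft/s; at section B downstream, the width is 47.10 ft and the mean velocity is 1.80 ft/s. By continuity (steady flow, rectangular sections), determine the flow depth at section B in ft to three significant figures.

2.47 ft

Q = A₁V₁ = (34.03×4.66) × 1.32 = 209.3 ft³/s
d₂ = Q/(b₂ V₂) = 209.3/(47.10×1.80) = 2.469 ft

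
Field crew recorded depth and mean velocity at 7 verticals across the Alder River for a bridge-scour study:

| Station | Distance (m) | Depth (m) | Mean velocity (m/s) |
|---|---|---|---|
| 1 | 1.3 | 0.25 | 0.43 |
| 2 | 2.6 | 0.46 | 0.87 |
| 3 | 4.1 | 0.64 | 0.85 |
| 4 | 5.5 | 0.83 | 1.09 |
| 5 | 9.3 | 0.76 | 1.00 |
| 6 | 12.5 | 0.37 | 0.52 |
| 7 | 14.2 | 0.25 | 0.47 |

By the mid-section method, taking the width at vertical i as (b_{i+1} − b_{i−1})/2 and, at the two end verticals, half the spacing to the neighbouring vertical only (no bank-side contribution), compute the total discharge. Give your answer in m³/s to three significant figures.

w_1 = (2.6 − 1.3)/2 = 0.65 m; q_1 = 0.43 × 0.25 × 0.65 = 0.06988 m³/s
w_2 = (4.1 − 1.3)/2 = 1.4 m; q_2 = 0.87 × 0.46 × 1.4 = 0.5603 m³/s
w_3 = (5.5 − 2.6)/2 = 1.45 m; q_3 = 0.85 × 0.64 × 1.45 = 0.7888 m³/s
w_4 = (9.3 − 4.1)/2 = 2.6 m; q_4 = 1.09 × 0.83 × 2.6 = 2.352 m³/s
w_5 = (12.5 − 5.5)/2 = 3.5 m; q_5 = 1.00 × 0.76 × 3.5 = 2.660 m³/s
w_6 = (14.2 − 9.3)/2 = 2.45 m; q_6 = 0.52 × 0.37 × 2.45 = 0.4714 m³/s
w_7 = (14.2 − 12.5)/2 = 0.85 m; q_7 = 0.47 × 0.25 × 0.85 = 0.09988 m³/s
Q = Σ qᵢ = 7.002 m³/s

7.00 m³/s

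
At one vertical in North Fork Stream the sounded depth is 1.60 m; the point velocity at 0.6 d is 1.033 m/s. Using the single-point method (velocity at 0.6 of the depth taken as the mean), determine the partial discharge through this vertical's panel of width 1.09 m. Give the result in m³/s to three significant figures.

v̄ = v₀.₆ = 1.033 m/s
q = v̄ × d × w = 1.033 × 1.60 × 1.09 = 1.802 m³/s

1.80 m³/s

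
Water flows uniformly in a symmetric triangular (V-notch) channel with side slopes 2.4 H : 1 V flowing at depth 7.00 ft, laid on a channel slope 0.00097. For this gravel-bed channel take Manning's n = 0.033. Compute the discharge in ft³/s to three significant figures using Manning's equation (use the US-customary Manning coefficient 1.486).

360 ft³/s

A = z·y² = 2.4×7.00² = 117.6 ft²
P = 2y√(1+z²) = 2×7.00×√(1+2.4²) = 36.40 ft
R = A/P = 117.6/36.40 = 3.231 ft
Q = (1.486/n)·A·R^(2/3)·S^(1/2) = (1.486/0.033) × 117.6 × 3.231^(2/3) × 0.00097^(1/2) = 360.4 ft³/s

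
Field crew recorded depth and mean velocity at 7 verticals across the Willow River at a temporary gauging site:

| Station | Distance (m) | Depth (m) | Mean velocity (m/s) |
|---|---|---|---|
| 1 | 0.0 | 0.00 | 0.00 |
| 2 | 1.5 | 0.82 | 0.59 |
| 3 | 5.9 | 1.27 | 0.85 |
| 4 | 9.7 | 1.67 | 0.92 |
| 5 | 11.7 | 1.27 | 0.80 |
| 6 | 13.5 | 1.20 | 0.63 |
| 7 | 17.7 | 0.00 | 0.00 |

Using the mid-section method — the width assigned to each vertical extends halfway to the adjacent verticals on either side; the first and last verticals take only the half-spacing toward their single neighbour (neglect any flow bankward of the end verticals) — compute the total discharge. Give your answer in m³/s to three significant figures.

w_2 = (5.9 − 0.0)/2 = 2.95 m; q_2 = 0.59 × 0.82 × 2.95 = 1.427 m³/s
w_3 = (9.7 − 1.5)/2 = 4.1 m; q_3 = 0.85 × 1.27 × 4.1 = 4.426 m³/s
w_4 = (11.7 − 5.9)/2 = 2.9 m; q_4 = 0.92 × 1.67 × 2.9 = 4.456 m³/s
w_5 = (13.5 − 9.7)/2 = 1.9 m; q_5 = 0.80 × 1.27 × 1.9 = 1.930 m³/s
w_6 = (17.7 − 11.7)/2 = 3 m; q_6 = 0.63 × 1.20 × 3 = 2.268 m³/s
Stations 1, 7 contribute zero (depth or velocity is 0).
Q = Σ qᵢ = 14.51 m³/s

14.5 m³/s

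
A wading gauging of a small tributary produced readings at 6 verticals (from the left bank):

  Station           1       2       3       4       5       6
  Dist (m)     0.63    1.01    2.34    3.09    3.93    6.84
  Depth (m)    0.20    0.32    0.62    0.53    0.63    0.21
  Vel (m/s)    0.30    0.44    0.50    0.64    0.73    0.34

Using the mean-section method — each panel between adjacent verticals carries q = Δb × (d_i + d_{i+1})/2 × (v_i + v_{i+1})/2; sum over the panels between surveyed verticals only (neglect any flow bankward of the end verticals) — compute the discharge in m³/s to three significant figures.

1.56 m³/s

Panel 1-2: Δb = 0.38 m, d̄ = (0.20+0.32)/2 = 0.26, v̄ = (0.30+0.44)/2 = 0.37 → q = 0.38×0.26×0.37 = 0.03656 m³/s
Panel 2-3: Δb = 1.33 m, d̄ = (0.32+0.62)/2 = 0.47, v̄ = (0.44+0.50)/2 = 0.47 → q = 1.33×0.47×0.47 = 0.2938 m³/s
Panel 3-4: Δb = 0.75 m, d̄ = (0.62+0.53)/2 = 0.575, v̄ = (0.50+0.64)/2 = 0.57 → q = 0.75×0.575×0.57 = 0.2458 m³/s
Panel 4-5: Δb = 0.84 m, d̄ = (0.53+0.63)/2 = 0.58, v̄ = (0.64+0.73)/2 = 0.685 → q = 0.84×0.58×0.685 = 0.3337 m³/s
Panel 5-6: Δb = 2.91 m, d̄ = (0.63+0.21)/2 = 0.42, v̄ = (0.73+0.34)/2 = 0.535 → q = 2.91×0.42×0.535 = 0.6539 m³/s
Q = Σ q = 1.564 m³/s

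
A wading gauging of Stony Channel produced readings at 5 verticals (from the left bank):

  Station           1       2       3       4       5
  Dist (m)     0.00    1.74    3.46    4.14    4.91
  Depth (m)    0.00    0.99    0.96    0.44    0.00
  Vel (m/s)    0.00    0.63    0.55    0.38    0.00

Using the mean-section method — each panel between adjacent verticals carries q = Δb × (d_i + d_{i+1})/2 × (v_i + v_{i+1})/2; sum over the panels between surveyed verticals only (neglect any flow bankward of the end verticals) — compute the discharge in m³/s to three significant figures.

1.51 m³/s

Panel 1-2: Δb = 1.74 m, d̄ = (0.00+0.99)/2 = 0.495, v̄ = (0.00+0.63)/2 = 0.315 → q = 1.74×0.495×0.315 = 0.2713 m³/s
Panel 2-3: Δb = 1.72 m, d̄ = (0.99+0.96)/2 = 0.975, v̄ = (0.63+0.55)/2 = 0.59 → q = 1.72×0.975×0.59 = 0.9894 m³/s
Panel 3-4: Δb = 0.68 m, d̄ = (0.96+0.44)/2 = 0.7, v̄ = (0.55+0.38)/2 = 0.465 → q = 0.68×0.7×0.465 = 0.2213 m³/s
Panel 4-5: Δb = 0.77 m, d̄ = (0.44+0.00)/2 = 0.22, v̄ = (0.38+0.00)/2 = 0.19 → q = 0.77×0.22×0.19 = 0.03219 m³/s
Q = Σ q = 1.514 m³/s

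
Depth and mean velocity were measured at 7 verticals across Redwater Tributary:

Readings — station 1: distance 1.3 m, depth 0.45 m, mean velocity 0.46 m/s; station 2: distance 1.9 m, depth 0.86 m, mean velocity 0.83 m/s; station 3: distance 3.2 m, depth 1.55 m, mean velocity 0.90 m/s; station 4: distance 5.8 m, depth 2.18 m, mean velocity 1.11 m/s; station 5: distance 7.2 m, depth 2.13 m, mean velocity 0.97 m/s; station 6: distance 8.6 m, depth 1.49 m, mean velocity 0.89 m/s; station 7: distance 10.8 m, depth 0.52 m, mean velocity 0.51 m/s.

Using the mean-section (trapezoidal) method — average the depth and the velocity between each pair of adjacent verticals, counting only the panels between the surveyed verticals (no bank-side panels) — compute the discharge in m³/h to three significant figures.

48700 m³/h

Panel 1-2: Δb = 0.6 m, d̄ = (0.45+0.86)/2 = 0.655, v̄ = (0.46+0.83)/2 = 0.645 → q = 0.6×0.655×0.645 = 0.2535 m³/s
Panel 2-3: Δb = 1.3 m, d̄ = (0.86+1.55)/2 = 1.205, v̄ = (0.83+0.90)/2 = 0.865 → q = 1.3×1.205×0.865 = 1.355 m³/s
Panel 3-4: Δb = 2.6 m, d̄ = (1.55+2.18)/2 = 1.865, v̄ = (0.90+1.11)/2 = 1.005 → q = 2.6×1.865×1.005 = 4.873 m³/s
Panel 4-5: Δb = 1.4 m, d̄ = (2.18+2.13)/2 = 2.155, v̄ = (1.11+0.97)/2 = 1.04 → q = 1.4×2.155×1.04 = 3.138 m³/s
Panel 5-6: Δb = 1.4 m, d̄ = (2.13+1.49)/2 = 1.81, v̄ = (0.97+0.89)/2 = 0.93 → q = 1.4×1.81×0.93 = 2.357 m³/s
Panel 6-7: Δb = 2.2 m, d̄ = (1.49+0.52)/2 = 1.005, v̄ = (0.89+0.51)/2 = 0.7 → q = 2.2×1.005×0.7 = 1.548 m³/s
Q = Σ q = 13.52 m³/s
= 13.52 × 3600 = 48690 m³/h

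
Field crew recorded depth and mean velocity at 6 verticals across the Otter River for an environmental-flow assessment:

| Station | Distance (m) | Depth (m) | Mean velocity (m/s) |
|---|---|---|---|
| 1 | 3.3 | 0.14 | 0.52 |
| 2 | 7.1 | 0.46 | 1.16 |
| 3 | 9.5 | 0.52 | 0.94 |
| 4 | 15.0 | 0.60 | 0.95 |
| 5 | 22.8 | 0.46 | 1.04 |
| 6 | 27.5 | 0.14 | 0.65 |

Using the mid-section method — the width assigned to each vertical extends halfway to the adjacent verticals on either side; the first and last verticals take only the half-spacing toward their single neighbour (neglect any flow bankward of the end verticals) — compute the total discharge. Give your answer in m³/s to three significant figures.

w_1 = (7.1 − 3.3)/2 = 1.9 m; q_1 = 0.52 × 0.14 × 1.9 = 0.1383 m³/s
w_2 = (9.5 − 3.3)/2 = 3.1 m; q_2 = 1.16 × 0.46 × 3.1 = 1.654 m³/s
w_3 = (15.0 − 7.1)/2 = 3.95 m; q_3 = 0.94 × 0.52 × 3.95 = 1.931 m³/s
w_4 = (22.8 − 9.5)/2 = 6.65 m; q_4 = 0.95 × 0.60 × 6.65 = 3.791 m³/s
w_5 = (27.5 − 15.0)/2 = 6.25 m; q_5 = 1.04 × 0.46 × 6.25 = 2.990 m³/s
w_6 = (27.5 − 22.8)/2 = 2.35 m; q_6 = 0.65 × 0.14 × 2.35 = 0.2139 m³/s
Q = Σ qᵢ = 10.72 m³/s

10.7 m³/s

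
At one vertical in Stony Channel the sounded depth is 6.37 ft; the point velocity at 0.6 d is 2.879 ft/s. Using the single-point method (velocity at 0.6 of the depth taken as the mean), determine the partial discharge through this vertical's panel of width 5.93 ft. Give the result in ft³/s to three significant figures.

109 ft³/s

v̄ = v₀.₆ = 2.879 ft/s
q = v̄ × d × w = 2.879 × 6.37 × 5.93 = 108.8 ft³/s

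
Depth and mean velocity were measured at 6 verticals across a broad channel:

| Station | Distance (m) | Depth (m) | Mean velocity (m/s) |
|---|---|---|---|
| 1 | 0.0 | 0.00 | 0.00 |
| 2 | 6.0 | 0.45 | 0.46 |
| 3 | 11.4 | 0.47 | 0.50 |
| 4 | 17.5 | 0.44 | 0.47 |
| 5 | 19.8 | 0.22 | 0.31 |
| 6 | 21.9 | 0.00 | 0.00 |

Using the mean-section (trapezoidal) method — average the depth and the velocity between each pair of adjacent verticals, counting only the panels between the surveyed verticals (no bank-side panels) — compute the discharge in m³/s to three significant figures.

3.18 m³/s

Panel 1-2: Δb = 6 m, d̄ = (0.00+0.45)/2 = 0.225, v̄ = (0.00+0.46)/2 = 0.23 → q = 6×0.225×0.23 = 0.3105 m³/s
Panel 2-3: Δb = 5.4 m, d̄ = (0.45+0.47)/2 = 0.46, v̄ = (0.46+0.50)/2 = 0.48 → q = 5.4×0.46×0.48 = 1.192 m³/s
Panel 3-4: Δb = 6.1 m, d̄ = (0.47+0.44)/2 = 0.455, v̄ = (0.50+0.47)/2 = 0.485 → q = 6.1×0.455×0.485 = 1.346 m³/s
Panel 4-5: Δb = 2.3 m, d̄ = (0.44+0.22)/2 = 0.33, v̄ = (0.47+0.31)/2 = 0.39 → q = 2.3×0.33×0.39 = 0.2960 m³/s
Panel 5-6: Δb = 2.1 m, d̄ = (0.22+0.00)/2 = 0.11, v̄ = (0.31+0.00)/2 = 0.155 → q = 2.1×0.11×0.155 = 0.03581 m³/s
Q = Σ q = 3.181 m³/s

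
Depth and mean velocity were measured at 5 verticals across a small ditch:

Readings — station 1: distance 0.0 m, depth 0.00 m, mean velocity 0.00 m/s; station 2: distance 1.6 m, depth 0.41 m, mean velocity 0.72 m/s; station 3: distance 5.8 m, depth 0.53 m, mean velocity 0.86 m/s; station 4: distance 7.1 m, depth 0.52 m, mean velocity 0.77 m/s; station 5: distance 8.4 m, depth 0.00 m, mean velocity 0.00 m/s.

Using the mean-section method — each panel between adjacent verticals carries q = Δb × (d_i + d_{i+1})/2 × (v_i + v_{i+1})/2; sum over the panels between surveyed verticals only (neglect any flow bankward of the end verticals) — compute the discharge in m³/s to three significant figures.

Panel 1-2: Δb = 1.6 m, d̄ = (0.00+0.41)/2 = 0.205, v̄ = (0.00+0.72)/2 = 0.36 → q = 1.6×0.205×0.36 = 0.1181 m³/s
Panel 2-3: Δb = 4.2 m, d̄ = (0.41+0.53)/2 = 0.47, v̄ = (0.72+0.86)/2 = 0.79 → q = 4.2×0.47×0.79 = 1.559 m³/s
Panel 3-4: Δb = 1.3 m, d̄ = (0.53+0.52)/2 = 0.525, v̄ = (0.86+0.77)/2 = 0.815 → q = 1.3×0.525×0.815 = 0.5562 m³/s
Panel 4-5: Δb = 1.3 m, d̄ = (0.52+0.00)/2 = 0.26, v̄ = (0.77+0.00)/2 = 0.385 → q = 1.3×0.26×0.385 = 0.1301 m³/s
Q = Σ q = 2.364 m³/s

2.36 m³/s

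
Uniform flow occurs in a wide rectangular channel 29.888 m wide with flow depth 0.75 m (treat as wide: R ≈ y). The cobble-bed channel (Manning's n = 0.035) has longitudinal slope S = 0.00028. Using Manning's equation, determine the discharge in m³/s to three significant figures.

8.85 m³/s

A = b·y = 29.888 × 0.75 = 22.42 m²
Wide channel: R ≈ y = 0.75 m
Q = (1/n)·A·R^(2/3)·S^(1/2) = (1/0.035) × 22.42 × 0.7500^(2/3) × 0.00028^(1/2) = 8.847 m³/s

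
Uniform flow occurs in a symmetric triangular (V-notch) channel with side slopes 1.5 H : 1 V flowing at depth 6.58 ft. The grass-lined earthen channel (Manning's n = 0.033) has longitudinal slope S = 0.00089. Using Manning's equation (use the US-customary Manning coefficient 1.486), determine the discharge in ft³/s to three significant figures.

A = z·y² = 1.5×6.58² = 64.94 ft²
P = 2y√(1+z²) = 2×6.58×√(1+1.5²) = 23.72 ft
R = A/P = 64.94/23.72 = 2.737 ft
Q = (1.486/n)·A·R^(2/3)·S^(1/2) = (1.486/0.033) × 64.94 × 2.737^(2/3) × 0.00089^(1/2) = 170.7 ft³/s

171 ft³/s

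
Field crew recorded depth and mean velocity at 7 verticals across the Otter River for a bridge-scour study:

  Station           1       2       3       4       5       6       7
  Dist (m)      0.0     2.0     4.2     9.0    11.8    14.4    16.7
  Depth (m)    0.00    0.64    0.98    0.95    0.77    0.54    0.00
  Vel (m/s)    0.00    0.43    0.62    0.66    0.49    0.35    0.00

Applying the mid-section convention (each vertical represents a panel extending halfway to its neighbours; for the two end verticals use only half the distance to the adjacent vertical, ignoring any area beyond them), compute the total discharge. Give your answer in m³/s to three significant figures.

w_2 = (4.2 − 0.0)/2 = 2.1 m; q_2 = 0.43 × 0.64 × 2.1 = 0.5779 m³/s
w_3 = (9.0 − 2.0)/2 = 3.5 m; q_3 = 0.62 × 0.98 × 3.5 = 2.127 m³/s
w_4 = (11.8 − 4.2)/2 = 3.8 m; q_4 = 0.66 × 0.95 × 3.8 = 2.383 m³/s
w_5 = (14.4 − 9.0)/2 = 2.7 m; q_5 = 0.49 × 0.77 × 2.7 = 1.019 m³/s
w_6 = (16.7 − 11.8)/2 = 2.45 m; q_6 = 0.35 × 0.54 × 2.45 = 0.4631 m³/s
Stations 1, 7 contribute zero (depth or velocity is 0).
Q = Σ qᵢ = 6.569 m³/s

6.57 m³/s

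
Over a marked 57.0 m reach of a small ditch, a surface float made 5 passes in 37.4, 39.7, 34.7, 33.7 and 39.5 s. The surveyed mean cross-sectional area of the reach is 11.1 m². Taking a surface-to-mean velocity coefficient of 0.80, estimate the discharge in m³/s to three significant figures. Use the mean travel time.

t̄ = (37.4 + 39.7 + 34.7 + 33.7 + 39.5) / 5 = 37 s
v_surface = L / t̄ = 57.0 / 37 = 1.541 m/s
v_mean = 0.80 × 1.541 = 1.232 m/s
Q = A × v_mean = 11.1 × 1.232 = 13.68 m³/s

13.7 m³/s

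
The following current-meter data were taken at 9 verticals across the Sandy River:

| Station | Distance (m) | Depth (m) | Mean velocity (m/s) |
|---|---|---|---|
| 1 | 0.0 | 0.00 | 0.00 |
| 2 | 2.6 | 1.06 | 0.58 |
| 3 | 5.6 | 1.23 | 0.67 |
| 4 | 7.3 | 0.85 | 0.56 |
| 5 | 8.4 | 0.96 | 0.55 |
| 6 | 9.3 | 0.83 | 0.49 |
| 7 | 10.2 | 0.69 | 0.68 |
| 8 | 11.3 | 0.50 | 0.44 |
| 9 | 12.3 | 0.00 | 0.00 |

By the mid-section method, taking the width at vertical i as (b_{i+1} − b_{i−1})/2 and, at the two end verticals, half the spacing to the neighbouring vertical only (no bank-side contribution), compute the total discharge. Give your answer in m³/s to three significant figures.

w_2 = (5.6 − 0.0)/2 = 2.8 m; q_2 = 0.58 × 1.06 × 2.8 = 1.721 m³/s
w_3 = (7.3 − 2.6)/2 = 2.35 m; q_3 = 0.67 × 1.23 × 2.35 = 1.937 m³/s
w_4 = (8.4 − 5.6)/2 = 1.4 m; q_4 = 0.56 × 0.85 × 1.4 = 0.6664 m³/s
w_5 = (9.3 − 7.3)/2 = 1 m; q_5 = 0.55 × 0.96 × 1 = 0.5280 m³/s
w_6 = (10.2 − 8.4)/2 = 0.9 m; q_6 = 0.49 × 0.83 × 0.9 = 0.3660 m³/s
w_7 = (11.3 − 9.3)/2 = 1 m; q_7 = 0.68 × 0.69 × 1 = 0.4692 m³/s
w_8 = (12.3 − 10.2)/2 = 1.05 m; q_8 = 0.44 × 0.50 × 1.05 = 0.2310 m³/s
Stations 1, 9 contribute zero (depth or velocity is 0).
Q = Σ qᵢ = 5.919 m³/s

5.92 m³/s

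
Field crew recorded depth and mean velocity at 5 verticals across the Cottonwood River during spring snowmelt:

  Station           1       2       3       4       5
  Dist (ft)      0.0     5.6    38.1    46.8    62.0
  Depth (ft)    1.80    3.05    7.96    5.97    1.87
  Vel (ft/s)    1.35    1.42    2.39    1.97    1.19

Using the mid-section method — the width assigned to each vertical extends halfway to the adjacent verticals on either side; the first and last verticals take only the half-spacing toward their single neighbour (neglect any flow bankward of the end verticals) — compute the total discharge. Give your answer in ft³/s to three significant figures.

w_1 = (5.6 − 0.0)/2 = 2.8 ft; q_1 = 1.35 × 1.80 × 2.8 = 6.804 ft³/s
w_2 = (38.1 − 0.0)/2 = 19.05 ft; q_2 = 1.42 × 3.05 × 19.05 = 82.51 ft³/s
w_3 = (46.8 − 5.6)/2 = 20.6 ft; q_3 = 2.39 × 7.96 × 20.6 = 391.9 ft³/s
w_4 = (62.0 − 38.1)/2 = 11.95 ft; q_4 = 1.97 × 5.97 × 11.95 = 140.5 ft³/s
w_5 = (62.0 − 46.8)/2 = 7.6 ft; q_5 = 1.19 × 1.87 × 7.6 = 16.91 ft³/s
Q = Σ qᵢ = 638.7 ft³/s

639 ft³/s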